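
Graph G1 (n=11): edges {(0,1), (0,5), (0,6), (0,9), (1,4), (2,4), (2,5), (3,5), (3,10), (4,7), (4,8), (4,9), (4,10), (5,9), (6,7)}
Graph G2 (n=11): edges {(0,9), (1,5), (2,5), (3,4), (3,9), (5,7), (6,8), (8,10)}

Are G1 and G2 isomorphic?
No, not isomorphic

The graphs are NOT isomorphic.

Connected components of G1: 1 component(s) with vertex sets [[0, 1, 2, 3, 4, 5, 6, 7, 8, 9, 10]], sizes [11].
Connected components of G2: 3 component(s) with vertex sets [[6, 8, 10], [0, 3, 4, 9], [1, 2, 5, 7]], sizes [3, 4, 4].
The number of connected components (and the multiset of component sizes) is an isomorphism invariant — an isomorphism maps each component of G1 bijectively onto a component of G2. Since G1 has 1 component(s) and G2 has 3, they cannot be isomorphic.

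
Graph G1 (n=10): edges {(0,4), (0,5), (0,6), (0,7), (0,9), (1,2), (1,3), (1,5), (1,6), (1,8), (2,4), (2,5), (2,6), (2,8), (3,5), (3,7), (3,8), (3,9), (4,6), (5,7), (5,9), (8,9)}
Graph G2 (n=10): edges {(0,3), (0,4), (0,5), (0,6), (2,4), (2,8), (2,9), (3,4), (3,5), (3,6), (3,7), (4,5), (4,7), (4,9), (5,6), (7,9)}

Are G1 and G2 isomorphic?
No, not isomorphic

The graphs are NOT isomorphic.

Degrees in G1: deg(0)=5, deg(1)=5, deg(2)=5, deg(3)=5, deg(4)=3, deg(5)=6, deg(6)=4, deg(7)=3, deg(8)=4, deg(9)=4.
Sorted degree sequence of G1: [6, 5, 5, 5, 5, 4, 4, 4, 3, 3].
Degrees in G2: deg(0)=4, deg(1)=0, deg(2)=3, deg(3)=5, deg(4)=6, deg(5)=4, deg(6)=3, deg(7)=3, deg(8)=1, deg(9)=3.
Sorted degree sequence of G2: [6, 5, 4, 4, 3, 3, 3, 3, 1, 0].
The (sorted) degree sequence is an isomorphism invariant, so since G1 and G2 have different degree sequences they cannot be isomorphic.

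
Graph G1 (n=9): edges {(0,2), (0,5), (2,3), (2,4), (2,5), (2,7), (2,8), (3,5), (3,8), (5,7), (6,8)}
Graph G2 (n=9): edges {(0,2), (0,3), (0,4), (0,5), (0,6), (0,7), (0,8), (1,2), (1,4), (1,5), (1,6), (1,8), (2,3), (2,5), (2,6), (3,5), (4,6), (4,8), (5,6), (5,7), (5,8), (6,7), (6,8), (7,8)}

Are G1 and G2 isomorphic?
No, not isomorphic

The graphs are NOT isomorphic.

Degrees in G1: deg(0)=2, deg(1)=0, deg(2)=6, deg(3)=3, deg(4)=1, deg(5)=4, deg(6)=1, deg(7)=2, deg(8)=3.
Sorted degree sequence of G1: [6, 4, 3, 3, 2, 2, 1, 1, 0].
Degrees in G2: deg(0)=7, deg(1)=5, deg(2)=5, deg(3)=3, deg(4)=4, deg(5)=7, deg(6)=7, deg(7)=4, deg(8)=6.
Sorted degree sequence of G2: [7, 7, 7, 6, 5, 5, 4, 4, 3].
The (sorted) degree sequence is an isomorphism invariant, so since G1 and G2 have different degree sequences they cannot be isomorphic.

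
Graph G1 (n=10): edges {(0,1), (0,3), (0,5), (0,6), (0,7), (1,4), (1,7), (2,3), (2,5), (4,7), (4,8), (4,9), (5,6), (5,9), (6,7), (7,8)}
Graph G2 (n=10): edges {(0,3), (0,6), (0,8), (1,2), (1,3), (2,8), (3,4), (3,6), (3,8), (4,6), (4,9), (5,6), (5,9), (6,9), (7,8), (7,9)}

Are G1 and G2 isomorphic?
Yes, isomorphic

The graphs are isomorphic.
One valid mapping φ: V(G1) → V(G2): 0→3, 1→4, 2→2, 3→1, 4→9, 5→8, 6→0, 7→6, 8→5, 9→7

Verify φ preserves adjacency — for each edge of G1, its image is an edge of G2:
  (0,1) → (φ(0),φ(1)) = (3,4) ∈ E(G2) ✓
  (0,3) → (φ(0),φ(3)) = (1,3) ∈ E(G2) ✓
  (0,5) → (φ(0),φ(5)) = (3,8) ∈ E(G2) ✓
  (0,6) → (φ(0),φ(6)) = (0,3) ∈ E(G2) ✓
  (0,7) → (φ(0),φ(7)) = (3,6) ∈ E(G2) ✓
  (1,4) → (φ(1),φ(4)) = (4,9) ∈ E(G2) ✓
  (1,7) → (φ(1),φ(7)) = (4,6) ∈ E(G2) ✓
  (2,3) → (φ(2),φ(3)) = (1,2) ∈ E(G2) ✓
  (2,5) → (φ(2),φ(5)) = (2,8) ∈ E(G2) ✓
  (4,7) → (φ(4),φ(7)) = (6,9) ∈ E(G2) ✓
  (4,8) → (φ(4),φ(8)) = (5,9) ∈ E(G2) ✓
  (4,9) → (φ(4),φ(9)) = (7,9) ∈ E(G2) ✓
  (5,6) → (φ(5),φ(6)) = (0,8) ∈ E(G2) ✓
  (5,9) → (φ(5),φ(9)) = (7,8) ∈ E(G2) ✓
  (6,7) → (φ(6),φ(7)) = (0,6) ∈ E(G2) ✓
  (7,8) → (φ(7),φ(8)) = (5,6) ∈ E(G2) ✓
All 16 edges of G1 map to edges of G2, and |E(G1)| = |E(G2)| = 16, so φ is a bijection on edges as well as vertices. Hence G1 ≅ G2.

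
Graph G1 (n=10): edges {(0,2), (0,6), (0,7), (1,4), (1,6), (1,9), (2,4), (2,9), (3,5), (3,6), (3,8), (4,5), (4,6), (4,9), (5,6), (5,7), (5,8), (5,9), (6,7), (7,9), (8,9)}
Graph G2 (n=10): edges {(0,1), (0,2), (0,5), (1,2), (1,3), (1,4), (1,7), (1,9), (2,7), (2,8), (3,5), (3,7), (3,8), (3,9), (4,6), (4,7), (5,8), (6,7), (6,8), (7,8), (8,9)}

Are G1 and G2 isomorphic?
Yes, isomorphic

The graphs are isomorphic.
One valid mapping φ: V(G1) → V(G2): 0→0, 1→9, 2→5, 3→4, 4→3, 5→7, 6→1, 7→2, 8→6, 9→8

Verify φ preserves adjacency — for each edge of G1, its image is an edge of G2:
  (0,2) → (φ(0),φ(2)) = (0,5) ∈ E(G2) ✓
  (0,6) → (φ(0),φ(6)) = (0,1) ∈ E(G2) ✓
  (0,7) → (φ(0),φ(7)) = (0,2) ∈ E(G2) ✓
  (1,4) → (φ(1),φ(4)) = (3,9) ∈ E(G2) ✓
  (1,6) → (φ(1),φ(6)) = (1,9) ∈ E(G2) ✓
  (1,9) → (φ(1),φ(9)) = (8,9) ∈ E(G2) ✓
  (2,4) → (φ(2),φ(4)) = (3,5) ∈ E(G2) ✓
  (2,9) → (φ(2),φ(9)) = (5,8) ∈ E(G2) ✓
  (3,5) → (φ(3),φ(5)) = (4,7) ∈ E(G2) ✓
  (3,6) → (φ(3),φ(6)) = (1,4) ∈ E(G2) ✓
  (3,8) → (φ(3),φ(8)) = (4,6) ∈ E(G2) ✓
  (4,5) → (φ(4),φ(5)) = (3,7) ∈ E(G2) ✓
  (4,6) → (φ(4),φ(6)) = (1,3) ∈ E(G2) ✓
  (4,9) → (φ(4),φ(9)) = (3,8) ∈ E(G2) ✓
  (5,6) → (φ(5),φ(6)) = (1,7) ∈ E(G2) ✓
  (5,7) → (φ(5),φ(7)) = (2,7) ∈ E(G2) ✓
  (5,8) → (φ(5),φ(8)) = (6,7) ∈ E(G2) ✓
  (5,9) → (φ(5),φ(9)) = (7,8) ∈ E(G2) ✓
  (6,7) → (φ(6),φ(7)) = (1,2) ∈ E(G2) ✓
  (7,9) → (φ(7),φ(9)) = (2,8) ∈ E(G2) ✓
  (8,9) → (φ(8),φ(9)) = (6,8) ∈ E(G2) ✓
All 21 edges of G1 map to edges of G2, and |E(G1)| = |E(G2)| = 21, so φ is a bijection on edges as well as vertices. Hence G1 ≅ G2.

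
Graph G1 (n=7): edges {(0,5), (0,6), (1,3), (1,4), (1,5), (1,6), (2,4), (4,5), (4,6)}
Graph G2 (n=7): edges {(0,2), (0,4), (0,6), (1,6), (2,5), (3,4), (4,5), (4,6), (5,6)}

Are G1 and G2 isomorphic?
Yes, isomorphic

The graphs are isomorphic.
One valid mapping φ: V(G1) → V(G2): 0→2, 1→6, 2→3, 3→1, 4→4, 5→0, 6→5

Verify φ preserves adjacency — for each edge of G1, its image is an edge of G2:
  (0,5) → (φ(0),φ(5)) = (0,2) ∈ E(G2) ✓
  (0,6) → (φ(0),φ(6)) = (2,5) ∈ E(G2) ✓
  (1,3) → (φ(1),φ(3)) = (1,6) ∈ E(G2) ✓
  (1,4) → (φ(1),φ(4)) = (4,6) ∈ E(G2) ✓
  (1,5) → (φ(1),φ(5)) = (0,6) ∈ E(G2) ✓
  (1,6) → (φ(1),φ(6)) = (5,6) ∈ E(G2) ✓
  (2,4) → (φ(2),φ(4)) = (3,4) ∈ E(G2) ✓
  (4,5) → (φ(4),φ(5)) = (0,4) ∈ E(G2) ✓
  (4,6) → (φ(4),φ(6)) = (4,5) ∈ E(G2) ✓
All 9 edges of G1 map to edges of G2, and |E(G1)| = |E(G2)| = 9, so φ is a bijection on edges as well as vertices. Hence G1 ≅ G2.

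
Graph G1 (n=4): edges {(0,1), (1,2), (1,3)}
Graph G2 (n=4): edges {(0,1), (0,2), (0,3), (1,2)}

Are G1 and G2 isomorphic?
No, not isomorphic

The graphs are NOT isomorphic.

Counting triangles (3-cliques): G1 has 0, G2 has 1.
Triangle count is an isomorphism invariant, so differing triangle counts rule out isomorphism.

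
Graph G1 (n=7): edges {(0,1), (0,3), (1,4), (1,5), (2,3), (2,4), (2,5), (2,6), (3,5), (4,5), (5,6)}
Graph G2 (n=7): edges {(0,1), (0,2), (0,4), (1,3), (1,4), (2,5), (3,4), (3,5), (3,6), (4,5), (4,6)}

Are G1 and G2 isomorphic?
Yes, isomorphic

The graphs are isomorphic.
One valid mapping φ: V(G1) → V(G2): 0→2, 1→0, 2→3, 3→5, 4→1, 5→4, 6→6

Verify φ preserves adjacency — for each edge of G1, its image is an edge of G2:
  (0,1) → (φ(0),φ(1)) = (0,2) ∈ E(G2) ✓
  (0,3) → (φ(0),φ(3)) = (2,5) ∈ E(G2) ✓
  (1,4) → (φ(1),φ(4)) = (0,1) ∈ E(G2) ✓
  (1,5) → (φ(1),φ(5)) = (0,4) ∈ E(G2) ✓
  (2,3) → (φ(2),φ(3)) = (3,5) ∈ E(G2) ✓
  (2,4) → (φ(2),φ(4)) = (1,3) ∈ E(G2) ✓
  (2,5) → (φ(2),φ(5)) = (3,4) ∈ E(G2) ✓
  (2,6) → (φ(2),φ(6)) = (3,6) ∈ E(G2) ✓
  (3,5) → (φ(3),φ(5)) = (4,5) ∈ E(G2) ✓
  (4,5) → (φ(4),φ(5)) = (1,4) ∈ E(G2) ✓
  (5,6) → (φ(5),φ(6)) = (4,6) ∈ E(G2) ✓
All 11 edges of G1 map to edges of G2, and |E(G1)| = |E(G2)| = 11, so φ is a bijection on edges as well as vertices. Hence G1 ≅ G2.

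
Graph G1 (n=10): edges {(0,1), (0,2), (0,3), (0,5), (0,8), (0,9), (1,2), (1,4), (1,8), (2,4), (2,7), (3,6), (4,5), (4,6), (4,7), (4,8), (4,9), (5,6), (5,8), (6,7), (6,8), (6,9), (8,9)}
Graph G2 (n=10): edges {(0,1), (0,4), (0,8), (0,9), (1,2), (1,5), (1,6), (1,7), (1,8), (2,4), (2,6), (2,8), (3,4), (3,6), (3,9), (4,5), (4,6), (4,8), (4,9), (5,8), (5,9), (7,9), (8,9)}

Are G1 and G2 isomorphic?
Yes, isomorphic

The graphs are isomorphic.
One valid mapping φ: V(G1) → V(G2): 0→1, 1→2, 2→6, 3→7, 4→4, 5→0, 6→9, 7→3, 8→8, 9→5

Verify φ preserves adjacency — for each edge of G1, its image is an edge of G2:
  (0,1) → (φ(0),φ(1)) = (1,2) ∈ E(G2) ✓
  (0,2) → (φ(0),φ(2)) = (1,6) ∈ E(G2) ✓
  (0,3) → (φ(0),φ(3)) = (1,7) ∈ E(G2) ✓
  (0,5) → (φ(0),φ(5)) = (0,1) ∈ E(G2) ✓
  (0,8) → (φ(0),φ(8)) = (1,8) ∈ E(G2) ✓
  (0,9) → (φ(0),φ(9)) = (1,5) ∈ E(G2) ✓
  (1,2) → (φ(1),φ(2)) = (2,6) ∈ E(G2) ✓
  (1,4) → (φ(1),φ(4)) = (2,4) ∈ E(G2) ✓
  (1,8) → (φ(1),φ(8)) = (2,8) ∈ E(G2) ✓
  (2,4) → (φ(2),φ(4)) = (4,6) ∈ E(G2) ✓
  (2,7) → (φ(2),φ(7)) = (3,6) ∈ E(G2) ✓
  (3,6) → (φ(3),φ(6)) = (7,9) ∈ E(G2) ✓
  (4,5) → (φ(4),φ(5)) = (0,4) ∈ E(G2) ✓
  (4,6) → (φ(4),φ(6)) = (4,9) ∈ E(G2) ✓
  (4,7) → (φ(4),φ(7)) = (3,4) ∈ E(G2) ✓
  (4,8) → (φ(4),φ(8)) = (4,8) ∈ E(G2) ✓
  (4,9) → (φ(4),φ(9)) = (4,5) ∈ E(G2) ✓
  (5,6) → (φ(5),φ(6)) = (0,9) ∈ E(G2) ✓
  (5,8) → (φ(5),φ(8)) = (0,8) ∈ E(G2) ✓
  (6,7) → (φ(6),φ(7)) = (3,9) ∈ E(G2) ✓
  (6,8) → (φ(6),φ(8)) = (8,9) ∈ E(G2) ✓
  (6,9) → (φ(6),φ(9)) = (5,9) ∈ E(G2) ✓
  (8,9) → (φ(8),φ(9)) = (5,8) ∈ E(G2) ✓
All 23 edges of G1 map to edges of G2, and |E(G1)| = |E(G2)| = 23, so φ is a bijection on edges as well as vertices. Hence G1 ≅ G2.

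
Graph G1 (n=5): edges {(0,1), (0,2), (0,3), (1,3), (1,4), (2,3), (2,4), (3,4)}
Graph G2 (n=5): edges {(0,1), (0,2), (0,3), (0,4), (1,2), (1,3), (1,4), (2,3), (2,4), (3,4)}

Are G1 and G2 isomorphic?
No, not isomorphic

The graphs are NOT isomorphic.

Counting edges: G1 has 8 edge(s); G2 has 10 edge(s).
Edge count is an isomorphism invariant (a bijection on vertices induces a bijection on edges), so differing edge counts rule out isomorphism.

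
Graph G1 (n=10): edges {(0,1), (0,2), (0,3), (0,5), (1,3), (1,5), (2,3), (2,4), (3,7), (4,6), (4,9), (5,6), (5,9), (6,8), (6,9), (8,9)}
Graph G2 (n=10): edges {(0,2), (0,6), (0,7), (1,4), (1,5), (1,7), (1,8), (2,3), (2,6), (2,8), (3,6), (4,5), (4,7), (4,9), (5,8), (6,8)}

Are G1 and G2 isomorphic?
Yes, isomorphic

The graphs are isomorphic.
One valid mapping φ: V(G1) → V(G2): 0→1, 1→5, 2→7, 3→4, 4→0, 5→8, 6→6, 7→9, 8→3, 9→2

Verify φ preserves adjacency — for each edge of G1, its image is an edge of G2:
  (0,1) → (φ(0),φ(1)) = (1,5) ∈ E(G2) ✓
  (0,2) → (φ(0),φ(2)) = (1,7) ∈ E(G2) ✓
  (0,3) → (φ(0),φ(3)) = (1,4) ∈ E(G2) ✓
  (0,5) → (φ(0),φ(5)) = (1,8) ∈ E(G2) ✓
  (1,3) → (φ(1),φ(3)) = (4,5) ∈ E(G2) ✓
  (1,5) → (φ(1),φ(5)) = (5,8) ∈ E(G2) ✓
  (2,3) → (φ(2),φ(3)) = (4,7) ∈ E(G2) ✓
  (2,4) → (φ(2),φ(4)) = (0,7) ∈ E(G2) ✓
  (3,7) → (φ(3),φ(7)) = (4,9) ∈ E(G2) ✓
  (4,6) → (φ(4),φ(6)) = (0,6) ∈ E(G2) ✓
  (4,9) → (φ(4),φ(9)) = (0,2) ∈ E(G2) ✓
  (5,6) → (φ(5),φ(6)) = (6,8) ∈ E(G2) ✓
  (5,9) → (φ(5),φ(9)) = (2,8) ∈ E(G2) ✓
  (6,8) → (φ(6),φ(8)) = (3,6) ∈ E(G2) ✓
  (6,9) → (φ(6),φ(9)) = (2,6) ∈ E(G2) ✓
  (8,9) → (φ(8),φ(9)) = (2,3) ∈ E(G2) ✓
All 16 edges of G1 map to edges of G2, and |E(G1)| = |E(G2)| = 16, so φ is a bijection on edges as well as vertices. Hence G1 ≅ G2.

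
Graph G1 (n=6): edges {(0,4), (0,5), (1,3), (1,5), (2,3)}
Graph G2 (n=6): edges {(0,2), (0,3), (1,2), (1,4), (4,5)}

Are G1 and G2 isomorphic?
Yes, isomorphic

The graphs are isomorphic.
One valid mapping φ: V(G1) → V(G2): 0→4, 1→2, 2→3, 3→0, 4→5, 5→1

Verify φ preserves adjacency — for each edge of G1, its image is an edge of G2:
  (0,4) → (φ(0),φ(4)) = (4,5) ∈ E(G2) ✓
  (0,5) → (φ(0),φ(5)) = (1,4) ∈ E(G2) ✓
  (1,3) → (φ(1),φ(3)) = (0,2) ∈ E(G2) ✓
  (1,5) → (φ(1),φ(5)) = (1,2) ∈ E(G2) ✓
  (2,3) → (φ(2),φ(3)) = (0,3) ∈ E(G2) ✓
All 5 edges of G1 map to edges of G2, and |E(G1)| = |E(G2)| = 5, so φ is a bijection on edges as well as vertices. Hence G1 ≅ G2.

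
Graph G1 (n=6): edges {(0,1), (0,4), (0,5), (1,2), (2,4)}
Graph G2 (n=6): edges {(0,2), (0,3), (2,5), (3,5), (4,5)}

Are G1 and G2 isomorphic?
Yes, isomorphic

The graphs are isomorphic.
One valid mapping φ: V(G1) → V(G2): 0→5, 1→3, 2→0, 3→1, 4→2, 5→4

Verify φ preserves adjacency — for each edge of G1, its image is an edge of G2:
  (0,1) → (φ(0),φ(1)) = (3,5) ∈ E(G2) ✓
  (0,4) → (φ(0),φ(4)) = (2,5) ∈ E(G2) ✓
  (0,5) → (φ(0),φ(5)) = (4,5) ∈ E(G2) ✓
  (1,2) → (φ(1),φ(2)) = (0,3) ∈ E(G2) ✓
  (2,4) → (φ(2),φ(4)) = (0,2) ∈ E(G2) ✓
All 5 edges of G1 map to edges of G2, and |E(G1)| = |E(G2)| = 5, so φ is a bijection on edges as well as vertices. Hence G1 ≅ G2.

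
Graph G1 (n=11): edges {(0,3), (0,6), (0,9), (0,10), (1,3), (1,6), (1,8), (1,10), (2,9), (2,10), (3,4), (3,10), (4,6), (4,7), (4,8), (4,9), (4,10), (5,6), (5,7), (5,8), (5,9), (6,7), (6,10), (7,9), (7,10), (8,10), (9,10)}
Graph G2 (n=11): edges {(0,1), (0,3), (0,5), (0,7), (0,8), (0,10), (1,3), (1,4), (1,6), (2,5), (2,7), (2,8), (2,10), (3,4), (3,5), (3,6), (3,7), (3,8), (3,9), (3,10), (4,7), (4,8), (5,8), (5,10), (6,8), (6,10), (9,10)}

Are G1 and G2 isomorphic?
Yes, isomorphic

The graphs are isomorphic.
One valid mapping φ: V(G1) → V(G2): 0→6, 1→4, 2→9, 3→1, 4→0, 5→2, 6→8, 7→5, 8→7, 9→10, 10→3

Verify φ preserves adjacency — for each edge of G1, its image is an edge of G2:
  (0,3) → (φ(0),φ(3)) = (1,6) ∈ E(G2) ✓
  (0,6) → (φ(0),φ(6)) = (6,8) ∈ E(G2) ✓
  (0,9) → (φ(0),φ(9)) = (6,10) ∈ E(G2) ✓
  (0,10) → (φ(0),φ(10)) = (3,6) ∈ E(G2) ✓
  (1,3) → (φ(1),φ(3)) = (1,4) ∈ E(G2) ✓
  (1,6) → (φ(1),φ(6)) = (4,8) ∈ E(G2) ✓
  (1,8) → (φ(1),φ(8)) = (4,7) ∈ E(G2) ✓
  (1,10) → (φ(1),φ(10)) = (3,4) ∈ E(G2) ✓
  (2,9) → (φ(2),φ(9)) = (9,10) ∈ E(G2) ✓
  (2,10) → (φ(2),φ(10)) = (3,9) ∈ E(G2) ✓
  (3,4) → (φ(3),φ(4)) = (0,1) ∈ E(G2) ✓
  (3,10) → (φ(3),φ(10)) = (1,3) ∈ E(G2) ✓
  (4,6) → (φ(4),φ(6)) = (0,8) ∈ E(G2) ✓
  (4,7) → (φ(4),φ(7)) = (0,5) ∈ E(G2) ✓
  (4,8) → (φ(4),φ(8)) = (0,7) ∈ E(G2) ✓
  (4,9) → (φ(4),φ(9)) = (0,10) ∈ E(G2) ✓
  (4,10) → (φ(4),φ(10)) = (0,3) ∈ E(G2) ✓
  (5,6) → (φ(5),φ(6)) = (2,8) ∈ E(G2) ✓
  (5,7) → (φ(5),φ(7)) = (2,5) ∈ E(G2) ✓
  (5,8) → (φ(5),φ(8)) = (2,7) ∈ E(G2) ✓
  (5,9) → (φ(5),φ(9)) = (2,10) ∈ E(G2) ✓
  (6,7) → (φ(6),φ(7)) = (5,8) ∈ E(G2) ✓
  (6,10) → (φ(6),φ(10)) = (3,8) ∈ E(G2) ✓
  (7,9) → (φ(7),φ(9)) = (5,10) ∈ E(G2) ✓
  (7,10) → (φ(7),φ(10)) = (3,5) ∈ E(G2) ✓
  (8,10) → (φ(8),φ(10)) = (3,7) ∈ E(G2) ✓
  (9,10) → (φ(9),φ(10)) = (3,10) ∈ E(G2) ✓
All 27 edges of G1 map to edges of G2, and |E(G1)| = |E(G2)| = 27, so φ is a bijection on edges as well as vertices. Hence G1 ≅ G2.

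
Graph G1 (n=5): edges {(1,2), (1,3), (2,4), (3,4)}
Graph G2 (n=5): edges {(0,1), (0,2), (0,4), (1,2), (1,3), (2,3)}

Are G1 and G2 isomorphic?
No, not isomorphic

The graphs are NOT isomorphic.

Counting triangles (3-cliques): G1 has 0, G2 has 2.
Triangle count is an isomorphism invariant, so differing triangle counts rule out isomorphism.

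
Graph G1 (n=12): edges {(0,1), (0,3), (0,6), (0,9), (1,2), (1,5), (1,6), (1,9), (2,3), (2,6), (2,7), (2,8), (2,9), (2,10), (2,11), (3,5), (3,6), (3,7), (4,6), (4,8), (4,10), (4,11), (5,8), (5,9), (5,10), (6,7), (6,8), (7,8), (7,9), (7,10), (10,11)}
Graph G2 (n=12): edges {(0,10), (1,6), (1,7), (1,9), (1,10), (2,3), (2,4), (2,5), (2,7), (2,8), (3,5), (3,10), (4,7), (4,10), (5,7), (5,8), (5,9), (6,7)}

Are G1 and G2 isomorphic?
No, not isomorphic

The graphs are NOT isomorphic.

Connected components of G1: 1 component(s) with vertex sets [[0, 1, 2, 3, 4, 5, 6, 7, 8, 9, 10, 11]], sizes [12].
Connected components of G2: 2 component(s) with vertex sets [[11], [0, 1, 2, 3, 4, 5, 6, 7, 8, 9, 10]], sizes [1, 11].
The number of connected components (and the multiset of component sizes) is an isomorphism invariant — an isomorphism maps each component of G1 bijectively onto a component of G2. Since G1 has 1 component(s) and G2 has 2, they cannot be isomorphic.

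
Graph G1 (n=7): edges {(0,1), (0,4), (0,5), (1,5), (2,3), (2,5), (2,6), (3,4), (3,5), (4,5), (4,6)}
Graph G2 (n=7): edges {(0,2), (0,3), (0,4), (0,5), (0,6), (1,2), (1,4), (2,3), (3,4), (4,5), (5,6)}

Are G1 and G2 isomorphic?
Yes, isomorphic

The graphs are isomorphic.
One valid mapping φ: V(G1) → V(G2): 0→5, 1→6, 2→2, 3→3, 4→4, 5→0, 6→1

Verify φ preserves adjacency — for each edge of G1, its image is an edge of G2:
  (0,1) → (φ(0),φ(1)) = (5,6) ∈ E(G2) ✓
  (0,4) → (φ(0),φ(4)) = (4,5) ∈ E(G2) ✓
  (0,5) → (φ(0),φ(5)) = (0,5) ∈ E(G2) ✓
  (1,5) → (φ(1),φ(5)) = (0,6) ∈ E(G2) ✓
  (2,3) → (φ(2),φ(3)) = (2,3) ∈ E(G2) ✓
  (2,5) → (φ(2),φ(5)) = (0,2) ∈ E(G2) ✓
  (2,6) → (φ(2),φ(6)) = (1,2) ∈ E(G2) ✓
  (3,4) → (φ(3),φ(4)) = (3,4) ∈ E(G2) ✓
  (3,5) → (φ(3),φ(5)) = (0,3) ∈ E(G2) ✓
  (4,5) → (φ(4),φ(5)) = (0,4) ∈ E(G2) ✓
  (4,6) → (φ(4),φ(6)) = (1,4) ∈ E(G2) ✓
All 11 edges of G1 map to edges of G2, and |E(G1)| = |E(G2)| = 11, so φ is a bijection on edges as well as vertices. Hence G1 ≅ G2.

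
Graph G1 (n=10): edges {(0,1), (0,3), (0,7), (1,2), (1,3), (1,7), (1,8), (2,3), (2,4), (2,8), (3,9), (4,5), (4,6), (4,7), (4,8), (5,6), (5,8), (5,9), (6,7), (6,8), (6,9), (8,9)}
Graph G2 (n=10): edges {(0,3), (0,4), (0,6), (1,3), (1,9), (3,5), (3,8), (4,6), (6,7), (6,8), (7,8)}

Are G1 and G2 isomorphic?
No, not isomorphic

The graphs are NOT isomorphic.

Counting triangles (3-cliques): G1 has 13, G2 has 2.
Triangle count is an isomorphism invariant, so differing triangle counts rule out isomorphism.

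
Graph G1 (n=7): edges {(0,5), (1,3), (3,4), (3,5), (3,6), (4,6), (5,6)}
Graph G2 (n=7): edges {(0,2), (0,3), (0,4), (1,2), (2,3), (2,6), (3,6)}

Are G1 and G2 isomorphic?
Yes, isomorphic

The graphs are isomorphic.
One valid mapping φ: V(G1) → V(G2): 0→4, 1→1, 2→5, 3→2, 4→6, 5→0, 6→3

Verify φ preserves adjacency — for each edge of G1, its image is an edge of G2:
  (0,5) → (φ(0),φ(5)) = (0,4) ∈ E(G2) ✓
  (1,3) → (φ(1),φ(3)) = (1,2) ∈ E(G2) ✓
  (3,4) → (φ(3),φ(4)) = (2,6) ∈ E(G2) ✓
  (3,5) → (φ(3),φ(5)) = (0,2) ∈ E(G2) ✓
  (3,6) → (φ(3),φ(6)) = (2,3) ∈ E(G2) ✓
  (4,6) → (φ(4),φ(6)) = (3,6) ∈ E(G2) ✓
  (5,6) → (φ(5),φ(6)) = (0,3) ∈ E(G2) ✓
All 7 edges of G1 map to edges of G2, and |E(G1)| = |E(G2)| = 7, so φ is a bijection on edges as well as vertices. Hence G1 ≅ G2.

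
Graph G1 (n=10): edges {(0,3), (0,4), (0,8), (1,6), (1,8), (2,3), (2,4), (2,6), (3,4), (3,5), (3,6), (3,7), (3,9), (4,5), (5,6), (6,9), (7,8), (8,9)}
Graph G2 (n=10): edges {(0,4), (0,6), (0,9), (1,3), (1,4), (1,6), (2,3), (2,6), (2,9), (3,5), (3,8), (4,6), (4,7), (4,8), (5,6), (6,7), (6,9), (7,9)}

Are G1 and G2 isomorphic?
Yes, isomorphic

The graphs are isomorphic.
One valid mapping φ: V(G1) → V(G2): 0→2, 1→8, 2→7, 3→6, 4→9, 5→0, 6→4, 7→5, 8→3, 9→1

Verify φ preserves adjacency — for each edge of G1, its image is an edge of G2:
  (0,3) → (φ(0),φ(3)) = (2,6) ∈ E(G2) ✓
  (0,4) → (φ(0),φ(4)) = (2,9) ∈ E(G2) ✓
  (0,8) → (φ(0),φ(8)) = (2,3) ∈ E(G2) ✓
  (1,6) → (φ(1),φ(6)) = (4,8) ∈ E(G2) ✓
  (1,8) → (φ(1),φ(8)) = (3,8) ∈ E(G2) ✓
  (2,3) → (φ(2),φ(3)) = (6,7) ∈ E(G2) ✓
  (2,4) → (φ(2),φ(4)) = (7,9) ∈ E(G2) ✓
  (2,6) → (φ(2),φ(6)) = (4,7) ∈ E(G2) ✓
  (3,4) → (φ(3),φ(4)) = (6,9) ∈ E(G2) ✓
  (3,5) → (φ(3),φ(5)) = (0,6) ∈ E(G2) ✓
  (3,6) → (φ(3),φ(6)) = (4,6) ∈ E(G2) ✓
  (3,7) → (φ(3),φ(7)) = (5,6) ∈ E(G2) ✓
  (3,9) → (φ(3),φ(9)) = (1,6) ∈ E(G2) ✓
  (4,5) → (φ(4),φ(5)) = (0,9) ∈ E(G2) ✓
  (5,6) → (φ(5),φ(6)) = (0,4) ∈ E(G2) ✓
  (6,9) → (φ(6),φ(9)) = (1,4) ∈ E(G2) ✓
  (7,8) → (φ(7),φ(8)) = (3,5) ∈ E(G2) ✓
  (8,9) → (φ(8),φ(9)) = (1,3) ∈ E(G2) ✓
All 18 edges of G1 map to edges of G2, and |E(G1)| = |E(G2)| = 18, so φ is a bijection on edges as well as vertices. Hence G1 ≅ G2.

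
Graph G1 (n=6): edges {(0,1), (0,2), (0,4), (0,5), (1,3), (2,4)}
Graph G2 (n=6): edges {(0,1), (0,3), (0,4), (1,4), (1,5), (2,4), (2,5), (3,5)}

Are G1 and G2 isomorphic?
No, not isomorphic

The graphs are NOT isomorphic.

Degrees in G1: deg(0)=4, deg(1)=2, deg(2)=2, deg(3)=1, deg(4)=2, deg(5)=1.
Sorted degree sequence of G1: [4, 2, 2, 2, 1, 1].
Degrees in G2: deg(0)=3, deg(1)=3, deg(2)=2, deg(3)=2, deg(4)=3, deg(5)=3.
Sorted degree sequence of G2: [3, 3, 3, 3, 2, 2].
The (sorted) degree sequence is an isomorphism invariant, so since G1 and G2 have different degree sequences they cannot be isomorphic.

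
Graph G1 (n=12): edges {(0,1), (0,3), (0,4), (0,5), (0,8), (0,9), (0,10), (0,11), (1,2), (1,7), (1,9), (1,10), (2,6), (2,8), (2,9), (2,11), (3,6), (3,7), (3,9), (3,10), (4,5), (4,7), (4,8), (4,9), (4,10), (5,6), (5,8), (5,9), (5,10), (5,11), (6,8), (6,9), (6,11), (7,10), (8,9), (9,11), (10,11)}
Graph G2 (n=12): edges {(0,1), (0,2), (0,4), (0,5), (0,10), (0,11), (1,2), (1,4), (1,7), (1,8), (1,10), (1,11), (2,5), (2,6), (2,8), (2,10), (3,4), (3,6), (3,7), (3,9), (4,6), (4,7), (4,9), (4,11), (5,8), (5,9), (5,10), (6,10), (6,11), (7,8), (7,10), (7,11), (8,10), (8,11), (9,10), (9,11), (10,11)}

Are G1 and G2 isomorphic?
Yes, isomorphic

The graphs are isomorphic.
One valid mapping φ: V(G1) → V(G2): 0→11, 1→9, 2→5, 3→6, 4→7, 5→1, 6→2, 7→3, 8→8, 9→10, 10→4, 11→0

Verify φ preserves adjacency — for each edge of G1, its image is an edge of G2:
  (0,1) → (φ(0),φ(1)) = (9,11) ∈ E(G2) ✓
  (0,3) → (φ(0),φ(3)) = (6,11) ∈ E(G2) ✓
  (0,4) → (φ(0),φ(4)) = (7,11) ∈ E(G2) ✓
  (0,5) → (φ(0),φ(5)) = (1,11) ∈ E(G2) ✓
  (0,8) → (φ(0),φ(8)) = (8,11) ∈ E(G2) ✓
  (0,9) → (φ(0),φ(9)) = (10,11) ∈ E(G2) ✓
  (0,10) → (φ(0),φ(10)) = (4,11) ∈ E(G2) ✓
  (0,11) → (φ(0),φ(11)) = (0,11) ∈ E(G2) ✓
  (1,2) → (φ(1),φ(2)) = (5,9) ∈ E(G2) ✓
  (1,7) → (φ(1),φ(7)) = (3,9) ∈ E(G2) ✓
  (1,9) → (φ(1),φ(9)) = (9,10) ∈ E(G2) ✓
  (1,10) → (φ(1),φ(10)) = (4,9) ∈ E(G2) ✓
  (2,6) → (φ(2),φ(6)) = (2,5) ∈ E(G2) ✓
  (2,8) → (φ(2),φ(8)) = (5,8) ∈ E(G2) ✓
  (2,9) → (φ(2),φ(9)) = (5,10) ∈ E(G2) ✓
  (2,11) → (φ(2),φ(11)) = (0,5) ∈ E(G2) ✓
  (3,6) → (φ(3),φ(6)) = (2,6) ∈ E(G2) ✓
  (3,7) → (φ(3),φ(7)) = (3,6) ∈ E(G2) ✓
  (3,9) → (φ(3),φ(9)) = (6,10) ∈ E(G2) ✓
  (3,10) → (φ(3),φ(10)) = (4,6) ∈ E(G2) ✓
  (4,5) → (φ(4),φ(5)) = (1,7) ∈ E(G2) ✓
  (4,7) → (φ(4),φ(7)) = (3,7) ∈ E(G2) ✓
  (4,8) → (φ(4),φ(8)) = (7,8) ∈ E(G2) ✓
  (4,9) → (φ(4),φ(9)) = (7,10) ∈ E(G2) ✓
  (4,10) → (φ(4),φ(10)) = (4,7) ∈ E(G2) ✓
  (5,6) → (φ(5),φ(6)) = (1,2) ∈ E(G2) ✓
  (5,8) → (φ(5),φ(8)) = (1,8) ∈ E(G2) ✓
  (5,9) → (φ(5),φ(9)) = (1,10) ∈ E(G2) ✓
  (5,10) → (φ(5),φ(10)) = (1,4) ∈ E(G2) ✓
  (5,11) → (φ(5),φ(11)) = (0,1) ∈ E(G2) ✓
  (6,8) → (φ(6),φ(8)) = (2,8) ∈ E(G2) ✓
  (6,9) → (φ(6),φ(9)) = (2,10) ∈ E(G2) ✓
  (6,11) → (φ(6),φ(11)) = (0,2) ∈ E(G2) ✓
  (7,10) → (φ(7),φ(10)) = (3,4) ∈ E(G2) ✓
  (8,9) → (φ(8),φ(9)) = (8,10) ∈ E(G2) ✓
  (9,11) → (φ(9),φ(11)) = (0,10) ∈ E(G2) ✓
  (10,11) → (φ(10),φ(11)) = (0,4) ∈ E(G2) ✓
All 37 edges of G1 map to edges of G2, and |E(G1)| = |E(G2)| = 37, so φ is a bijection on edges as well as vertices. Hence G1 ≅ G2.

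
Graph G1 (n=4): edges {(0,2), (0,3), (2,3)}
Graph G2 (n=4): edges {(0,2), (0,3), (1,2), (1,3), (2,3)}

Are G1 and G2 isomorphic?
No, not isomorphic

The graphs are NOT isomorphic.

Connected components of G1: 2 component(s) with vertex sets [[1], [0, 2, 3]], sizes [1, 3].
Connected components of G2: 1 component(s) with vertex sets [[0, 1, 2, 3]], sizes [4].
The number of connected components (and the multiset of component sizes) is an isomorphism invariant — an isomorphism maps each component of G1 bijectively onto a component of G2. Since G1 has 2 component(s) and G2 has 1, they cannot be isomorphic.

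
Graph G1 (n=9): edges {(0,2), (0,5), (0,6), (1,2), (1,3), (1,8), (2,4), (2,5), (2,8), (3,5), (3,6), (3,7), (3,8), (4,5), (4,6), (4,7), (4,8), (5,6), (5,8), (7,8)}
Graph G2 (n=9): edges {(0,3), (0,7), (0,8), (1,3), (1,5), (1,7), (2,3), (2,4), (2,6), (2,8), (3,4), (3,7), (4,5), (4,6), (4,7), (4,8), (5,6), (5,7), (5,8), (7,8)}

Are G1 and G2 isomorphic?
Yes, isomorphic

The graphs are isomorphic.
One valid mapping φ: V(G1) → V(G2): 0→6, 1→1, 2→5, 3→3, 4→8, 5→4, 6→2, 7→0, 8→7

Verify φ preserves adjacency — for each edge of G1, its image is an edge of G2:
  (0,2) → (φ(0),φ(2)) = (5,6) ∈ E(G2) ✓
  (0,5) → (φ(0),φ(5)) = (4,6) ∈ E(G2) ✓
  (0,6) → (φ(0),φ(6)) = (2,6) ∈ E(G2) ✓
  (1,2) → (φ(1),φ(2)) = (1,5) ∈ E(G2) ✓
  (1,3) → (φ(1),φ(3)) = (1,3) ∈ E(G2) ✓
  (1,8) → (φ(1),φ(8)) = (1,7) ∈ E(G2) ✓
  (2,4) → (φ(2),φ(4)) = (5,8) ∈ E(G2) ✓
  (2,5) → (φ(2),φ(5)) = (4,5) ∈ E(G2) ✓
  (2,8) → (φ(2),φ(8)) = (5,7) ∈ E(G2) ✓
  (3,5) → (φ(3),φ(5)) = (3,4) ∈ E(G2) ✓
  (3,6) → (φ(3),φ(6)) = (2,3) ∈ E(G2) ✓
  (3,7) → (φ(3),φ(7)) = (0,3) ∈ E(G2) ✓
  (3,8) → (φ(3),φ(8)) = (3,7) ∈ E(G2) ✓
  (4,5) → (φ(4),φ(5)) = (4,8) ∈ E(G2) ✓
  (4,6) → (φ(4),φ(6)) = (2,8) ∈ E(G2) ✓
  (4,7) → (φ(4),φ(7)) = (0,8) ∈ E(G2) ✓
  (4,8) → (φ(4),φ(8)) = (7,8) ∈ E(G2) ✓
  (5,6) → (φ(5),φ(6)) = (2,4) ∈ E(G2) ✓
  (5,8) → (φ(5),φ(8)) = (4,7) ∈ E(G2) ✓
  (7,8) → (φ(7),φ(8)) = (0,7) ∈ E(G2) ✓
All 20 edges of G1 map to edges of G2, and |E(G1)| = |E(G2)| = 20, so φ is a bijection on edges as well as vertices. Hence G1 ≅ G2.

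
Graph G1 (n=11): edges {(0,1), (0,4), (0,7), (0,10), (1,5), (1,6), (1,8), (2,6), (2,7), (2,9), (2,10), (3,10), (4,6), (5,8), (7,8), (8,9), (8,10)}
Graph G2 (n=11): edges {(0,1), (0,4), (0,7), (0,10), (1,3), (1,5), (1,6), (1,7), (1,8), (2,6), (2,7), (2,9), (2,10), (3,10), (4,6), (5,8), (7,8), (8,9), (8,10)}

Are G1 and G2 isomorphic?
No, not isomorphic

The graphs are NOT isomorphic.

Counting edges: G1 has 17 edge(s); G2 has 19 edge(s).
Edge count is an isomorphism invariant (a bijection on vertices induces a bijection on edges), so differing edge counts rule out isomorphism.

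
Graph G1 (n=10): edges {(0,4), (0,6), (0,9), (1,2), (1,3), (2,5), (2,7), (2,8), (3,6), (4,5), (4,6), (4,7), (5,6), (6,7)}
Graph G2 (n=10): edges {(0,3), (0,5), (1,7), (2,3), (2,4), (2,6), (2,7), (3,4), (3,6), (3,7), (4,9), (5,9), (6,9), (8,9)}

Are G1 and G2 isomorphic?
Yes, isomorphic

The graphs are isomorphic.
One valid mapping φ: V(G1) → V(G2): 0→7, 1→5, 2→9, 3→0, 4→2, 5→6, 6→3, 7→4, 8→8, 9→1

Verify φ preserves adjacency — for each edge of G1, its image is an edge of G2:
  (0,4) → (φ(0),φ(4)) = (2,7) ∈ E(G2) ✓
  (0,6) → (φ(0),φ(6)) = (3,7) ∈ E(G2) ✓
  (0,9) → (φ(0),φ(9)) = (1,7) ∈ E(G2) ✓
  (1,2) → (φ(1),φ(2)) = (5,9) ∈ E(G2) ✓
  (1,3) → (φ(1),φ(3)) = (0,5) ∈ E(G2) ✓
  (2,5) → (φ(2),φ(5)) = (6,9) ∈ E(G2) ✓
  (2,7) → (φ(2),φ(7)) = (4,9) ∈ E(G2) ✓
  (2,8) → (φ(2),φ(8)) = (8,9) ∈ E(G2) ✓
  (3,6) → (φ(3),φ(6)) = (0,3) ∈ E(G2) ✓
  (4,5) → (φ(4),φ(5)) = (2,6) ∈ E(G2) ✓
  (4,6) → (φ(4),φ(6)) = (2,3) ∈ E(G2) ✓
  (4,7) → (φ(4),φ(7)) = (2,4) ∈ E(G2) ✓
  (5,6) → (φ(5),φ(6)) = (3,6) ∈ E(G2) ✓
  (6,7) → (φ(6),φ(7)) = (3,4) ∈ E(G2) ✓
All 14 edges of G1 map to edges of G2, and |E(G1)| = |E(G2)| = 14, so φ is a bijection on edges as well as vertices. Hence G1 ≅ G2.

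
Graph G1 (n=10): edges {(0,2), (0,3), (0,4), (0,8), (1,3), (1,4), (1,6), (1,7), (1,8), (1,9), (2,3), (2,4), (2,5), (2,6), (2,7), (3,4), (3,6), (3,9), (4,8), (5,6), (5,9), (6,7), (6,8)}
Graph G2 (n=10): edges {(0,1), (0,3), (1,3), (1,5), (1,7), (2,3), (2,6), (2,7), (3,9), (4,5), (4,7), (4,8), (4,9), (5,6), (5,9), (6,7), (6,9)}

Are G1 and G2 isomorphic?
No, not isomorphic

The graphs are NOT isomorphic.

Degrees in G1: deg(0)=4, deg(1)=6, deg(2)=6, deg(3)=6, deg(4)=5, deg(5)=3, deg(6)=6, deg(7)=3, deg(8)=4, deg(9)=3.
Sorted degree sequence of G1: [6, 6, 6, 6, 5, 4, 4, 3, 3, 3].
Degrees in G2: deg(0)=2, deg(1)=4, deg(2)=3, deg(3)=4, deg(4)=4, deg(5)=4, deg(6)=4, deg(7)=4, deg(8)=1, deg(9)=4.
Sorted degree sequence of G2: [4, 4, 4, 4, 4, 4, 4, 3, 2, 1].
The (sorted) degree sequence is an isomorphism invariant, so since G1 and G2 have different degree sequences they cannot be isomorphic.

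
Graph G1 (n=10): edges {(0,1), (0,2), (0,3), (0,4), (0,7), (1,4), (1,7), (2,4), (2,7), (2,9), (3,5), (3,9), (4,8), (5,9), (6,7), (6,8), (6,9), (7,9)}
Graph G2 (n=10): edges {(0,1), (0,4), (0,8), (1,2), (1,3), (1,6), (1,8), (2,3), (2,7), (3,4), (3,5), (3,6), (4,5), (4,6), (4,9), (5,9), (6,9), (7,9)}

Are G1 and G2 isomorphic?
Yes, isomorphic

The graphs are isomorphic.
One valid mapping φ: V(G1) → V(G2): 0→4, 1→5, 2→6, 3→0, 4→9, 5→8, 6→2, 7→3, 8→7, 9→1

Verify φ preserves adjacency — for each edge of G1, its image is an edge of G2:
  (0,1) → (φ(0),φ(1)) = (4,5) ∈ E(G2) ✓
  (0,2) → (φ(0),φ(2)) = (4,6) ∈ E(G2) ✓
  (0,3) → (φ(0),φ(3)) = (0,4) ∈ E(G2) ✓
  (0,4) → (φ(0),φ(4)) = (4,9) ∈ E(G2) ✓
  (0,7) → (φ(0),φ(7)) = (3,4) ∈ E(G2) ✓
  (1,4) → (φ(1),φ(4)) = (5,9) ∈ E(G2) ✓
  (1,7) → (φ(1),φ(7)) = (3,5) ∈ E(G2) ✓
  (2,4) → (φ(2),φ(4)) = (6,9) ∈ E(G2) ✓
  (2,7) → (φ(2),φ(7)) = (3,6) ∈ E(G2) ✓
  (2,9) → (φ(2),φ(9)) = (1,6) ∈ E(G2) ✓
  (3,5) → (φ(3),φ(5)) = (0,8) ∈ E(G2) ✓
  (3,9) → (φ(3),φ(9)) = (0,1) ∈ E(G2) ✓
  (4,8) → (φ(4),φ(8)) = (7,9) ∈ E(G2) ✓
  (5,9) → (φ(5),φ(9)) = (1,8) ∈ E(G2) ✓
  (6,7) → (φ(6),φ(7)) = (2,3) ∈ E(G2) ✓
  (6,8) → (φ(6),φ(8)) = (2,7) ∈ E(G2) ✓
  (6,9) → (φ(6),φ(9)) = (1,2) ∈ E(G2) ✓
  (7,9) → (φ(7),φ(9)) = (1,3) ∈ E(G2) ✓
All 18 edges of G1 map to edges of G2, and |E(G1)| = |E(G2)| = 18, so φ is a bijection on edges as well as vertices. Hence G1 ≅ G2.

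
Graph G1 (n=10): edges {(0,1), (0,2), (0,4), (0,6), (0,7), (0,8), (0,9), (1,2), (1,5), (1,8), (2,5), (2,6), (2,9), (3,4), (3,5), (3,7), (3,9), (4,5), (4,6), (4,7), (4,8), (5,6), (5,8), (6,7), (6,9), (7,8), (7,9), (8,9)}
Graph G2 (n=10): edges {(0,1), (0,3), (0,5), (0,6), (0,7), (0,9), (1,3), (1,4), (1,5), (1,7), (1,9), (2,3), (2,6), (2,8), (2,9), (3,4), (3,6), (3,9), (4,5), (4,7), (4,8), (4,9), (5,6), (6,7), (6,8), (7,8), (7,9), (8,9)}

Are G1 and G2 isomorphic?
Yes, isomorphic

The graphs are isomorphic.
One valid mapping φ: V(G1) → V(G2): 0→9, 1→2, 2→8, 3→5, 4→0, 5→6, 6→7, 7→1, 8→3, 9→4

Verify φ preserves adjacency — for each edge of G1, its image is an edge of G2:
  (0,1) → (φ(0),φ(1)) = (2,9) ∈ E(G2) ✓
  (0,2) → (φ(0),φ(2)) = (8,9) ∈ E(G2) ✓
  (0,4) → (φ(0),φ(4)) = (0,9) ∈ E(G2) ✓
  (0,6) → (φ(0),φ(6)) = (7,9) ∈ E(G2) ✓
  (0,7) → (φ(0),φ(7)) = (1,9) ∈ E(G2) ✓
  (0,8) → (φ(0),φ(8)) = (3,9) ∈ E(G2) ✓
  (0,9) → (φ(0),φ(9)) = (4,9) ∈ E(G2) ✓
  (1,2) → (φ(1),φ(2)) = (2,8) ∈ E(G2) ✓
  (1,5) → (φ(1),φ(5)) = (2,6) ∈ E(G2) ✓
  (1,8) → (φ(1),φ(8)) = (2,3) ∈ E(G2) ✓
  (2,5) → (φ(2),φ(5)) = (6,8) ∈ E(G2) ✓
  (2,6) → (φ(2),φ(6)) = (7,8) ∈ E(G2) ✓
  (2,9) → (φ(2),φ(9)) = (4,8) ∈ E(G2) ✓
  (3,4) → (φ(3),φ(4)) = (0,5) ∈ E(G2) ✓
  (3,5) → (φ(3),φ(5)) = (5,6) ∈ E(G2) ✓
  (3,7) → (φ(3),φ(7)) = (1,5) ∈ E(G2) ✓
  (3,9) → (φ(3),φ(9)) = (4,5) ∈ E(G2) ✓
  (4,5) → (φ(4),φ(5)) = (0,6) ∈ E(G2) ✓
  (4,6) → (φ(4),φ(6)) = (0,7) ∈ E(G2) ✓
  (4,7) → (φ(4),φ(7)) = (0,1) ∈ E(G2) ✓
  (4,8) → (φ(4),φ(8)) = (0,3) ∈ E(G2) ✓
  (5,6) → (φ(5),φ(6)) = (6,7) ∈ E(G2) ✓
  (5,8) → (φ(5),φ(8)) = (3,6) ∈ E(G2) ✓
  (6,7) → (φ(6),φ(7)) = (1,7) ∈ E(G2) ✓
  (6,9) → (φ(6),φ(9)) = (4,7) ∈ E(G2) ✓
  (7,8) → (φ(7),φ(8)) = (1,3) ∈ E(G2) ✓
  (7,9) → (φ(7),φ(9)) = (1,4) ∈ E(G2) ✓
  (8,9) → (φ(8),φ(9)) = (3,4) ∈ E(G2) ✓
All 28 edges of G1 map to edges of G2, and |E(G1)| = |E(G2)| = 28, so φ is a bijection on edges as well as vertices. Hence G1 ≅ G2.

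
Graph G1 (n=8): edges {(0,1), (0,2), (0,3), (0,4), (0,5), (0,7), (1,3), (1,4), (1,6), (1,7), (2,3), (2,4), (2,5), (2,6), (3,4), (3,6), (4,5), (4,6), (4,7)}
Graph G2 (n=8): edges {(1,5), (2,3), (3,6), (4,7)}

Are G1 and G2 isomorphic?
No, not isomorphic

The graphs are NOT isomorphic.

Counting triangles (3-cliques): G1 has 18, G2 has 0.
Triangle count is an isomorphism invariant, so differing triangle counts rule out isomorphism.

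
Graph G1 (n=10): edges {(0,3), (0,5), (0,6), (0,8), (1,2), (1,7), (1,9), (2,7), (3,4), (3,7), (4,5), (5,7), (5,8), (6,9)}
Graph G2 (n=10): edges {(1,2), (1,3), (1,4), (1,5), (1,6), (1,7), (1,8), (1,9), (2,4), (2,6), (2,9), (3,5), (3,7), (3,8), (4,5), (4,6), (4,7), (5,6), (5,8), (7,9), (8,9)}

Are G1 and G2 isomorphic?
No, not isomorphic

The graphs are NOT isomorphic.

Connected components of G1: 1 component(s) with vertex sets [[0, 1, 2, 3, 4, 5, 6, 7, 8, 9]], sizes [10].
Connected components of G2: 2 component(s) with vertex sets [[0], [1, 2, 3, 4, 5, 6, 7, 8, 9]], sizes [1, 9].
The number of connected components (and the multiset of component sizes) is an isomorphism invariant — an isomorphism maps each component of G1 bijectively onto a component of G2. Since G1 has 1 component(s) and G2 has 2, they cannot be isomorphic.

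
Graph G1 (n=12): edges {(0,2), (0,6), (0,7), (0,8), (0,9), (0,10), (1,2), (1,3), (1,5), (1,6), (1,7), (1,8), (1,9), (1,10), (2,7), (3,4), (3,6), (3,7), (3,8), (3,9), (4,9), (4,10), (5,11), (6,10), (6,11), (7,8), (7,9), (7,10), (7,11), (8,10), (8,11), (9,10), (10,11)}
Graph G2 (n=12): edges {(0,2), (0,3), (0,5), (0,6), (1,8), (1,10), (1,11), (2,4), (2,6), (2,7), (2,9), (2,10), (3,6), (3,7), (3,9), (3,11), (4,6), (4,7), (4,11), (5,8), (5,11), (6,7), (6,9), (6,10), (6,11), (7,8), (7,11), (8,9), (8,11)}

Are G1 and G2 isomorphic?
No, not isomorphic

The graphs are NOT isomorphic.

Degrees in G1: deg(0)=6, deg(1)=8, deg(2)=3, deg(3)=6, deg(4)=3, deg(5)=2, deg(6)=5, deg(7)=8, deg(8)=6, deg(9)=6, deg(10)=8, deg(11)=5.
Sorted degree sequence of G1: [8, 8, 8, 6, 6, 6, 6, 5, 5, 3, 3, 2].
Degrees in G2: deg(0)=4, deg(1)=3, deg(2)=6, deg(3)=5, deg(4)=4, deg(5)=3, deg(6)=8, deg(7)=6, deg(8)=5, deg(9)=4, deg(10)=3, deg(11)=7.
Sorted degree sequence of G2: [8, 7, 6, 6, 5, 5, 4, 4, 4, 3, 3, 3].
The (sorted) degree sequence is an isomorphism invariant, so since G1 and G2 have different degree sequences they cannot be isomorphic.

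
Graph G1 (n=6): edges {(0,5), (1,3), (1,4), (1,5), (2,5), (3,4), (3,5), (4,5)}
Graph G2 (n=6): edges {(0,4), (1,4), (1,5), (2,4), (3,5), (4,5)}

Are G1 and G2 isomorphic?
No, not isomorphic

The graphs are NOT isomorphic.

Counting triangles (3-cliques): G1 has 4, G2 has 1.
Triangle count is an isomorphism invariant, so differing triangle counts rule out isomorphism.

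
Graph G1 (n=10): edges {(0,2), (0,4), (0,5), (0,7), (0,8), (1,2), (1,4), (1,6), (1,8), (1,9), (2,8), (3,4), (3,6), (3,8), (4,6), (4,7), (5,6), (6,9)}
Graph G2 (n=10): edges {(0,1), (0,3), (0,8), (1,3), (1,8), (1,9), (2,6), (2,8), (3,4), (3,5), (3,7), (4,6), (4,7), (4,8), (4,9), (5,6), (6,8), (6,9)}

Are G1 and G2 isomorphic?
Yes, isomorphic

The graphs are isomorphic.
One valid mapping φ: V(G1) → V(G2): 0→3, 1→8, 2→0, 3→9, 4→4, 5→5, 6→6, 7→7, 8→1, 9→2

Verify φ preserves adjacency — for each edge of G1, its image is an edge of G2:
  (0,2) → (φ(0),φ(2)) = (0,3) ∈ E(G2) ✓
  (0,4) → (φ(0),φ(4)) = (3,4) ∈ E(G2) ✓
  (0,5) → (φ(0),φ(5)) = (3,5) ∈ E(G2) ✓
  (0,7) → (φ(0),φ(7)) = (3,7) ∈ E(G2) ✓
  (0,8) → (φ(0),φ(8)) = (1,3) ∈ E(G2) ✓
  (1,2) → (φ(1),φ(2)) = (0,8) ∈ E(G2) ✓
  (1,4) → (φ(1),φ(4)) = (4,8) ∈ E(G2) ✓
  (1,6) → (φ(1),φ(6)) = (6,8) ∈ E(G2) ✓
  (1,8) → (φ(1),φ(8)) = (1,8) ∈ E(G2) ✓
  (1,9) → (φ(1),φ(9)) = (2,8) ∈ E(G2) ✓
  (2,8) → (φ(2),φ(8)) = (0,1) ∈ E(G2) ✓
  (3,4) → (φ(3),φ(4)) = (4,9) ∈ E(G2) ✓
  (3,6) → (φ(3),φ(6)) = (6,9) ∈ E(G2) ✓
  (3,8) → (φ(3),φ(8)) = (1,9) ∈ E(G2) ✓
  (4,6) → (φ(4),φ(6)) = (4,6) ∈ E(G2) ✓
  (4,7) → (φ(4),φ(7)) = (4,7) ∈ E(G2) ✓
  (5,6) → (φ(5),φ(6)) = (5,6) ∈ E(G2) ✓
  (6,9) → (φ(6),φ(9)) = (2,6) ∈ E(G2) ✓
All 18 edges of G1 map to edges of G2, and |E(G1)| = |E(G2)| = 18, so φ is a bijection on edges as well as vertices. Hence G1 ≅ G2.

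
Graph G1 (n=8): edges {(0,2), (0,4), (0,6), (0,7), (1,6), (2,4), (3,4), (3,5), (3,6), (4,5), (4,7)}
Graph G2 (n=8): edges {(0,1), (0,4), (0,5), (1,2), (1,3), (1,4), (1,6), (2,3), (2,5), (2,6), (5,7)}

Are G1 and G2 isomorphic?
Yes, isomorphic

The graphs are isomorphic.
One valid mapping φ: V(G1) → V(G2): 0→2, 1→7, 2→6, 3→0, 4→1, 5→4, 6→5, 7→3

Verify φ preserves adjacency — for each edge of G1, its image is an edge of G2:
  (0,2) → (φ(0),φ(2)) = (2,6) ∈ E(G2) ✓
  (0,4) → (φ(0),φ(4)) = (1,2) ∈ E(G2) ✓
  (0,6) → (φ(0),φ(6)) = (2,5) ∈ E(G2) ✓
  (0,7) → (φ(0),φ(7)) = (2,3) ∈ E(G2) ✓
  (1,6) → (φ(1),φ(6)) = (5,7) ∈ E(G2) ✓
  (2,4) → (φ(2),φ(4)) = (1,6) ∈ E(G2) ✓
  (3,4) → (φ(3),φ(4)) = (0,1) ∈ E(G2) ✓
  (3,5) → (φ(3),φ(5)) = (0,4) ∈ E(G2) ✓
  (3,6) → (φ(3),φ(6)) = (0,5) ∈ E(G2) ✓
  (4,5) → (φ(4),φ(5)) = (1,4) ∈ E(G2) ✓
  (4,7) → (φ(4),φ(7)) = (1,3) ∈ E(G2) ✓
All 11 edges of G1 map to edges of G2, and |E(G1)| = |E(G2)| = 11, so φ is a bijection on edges as well as vertices. Hence G1 ≅ G2.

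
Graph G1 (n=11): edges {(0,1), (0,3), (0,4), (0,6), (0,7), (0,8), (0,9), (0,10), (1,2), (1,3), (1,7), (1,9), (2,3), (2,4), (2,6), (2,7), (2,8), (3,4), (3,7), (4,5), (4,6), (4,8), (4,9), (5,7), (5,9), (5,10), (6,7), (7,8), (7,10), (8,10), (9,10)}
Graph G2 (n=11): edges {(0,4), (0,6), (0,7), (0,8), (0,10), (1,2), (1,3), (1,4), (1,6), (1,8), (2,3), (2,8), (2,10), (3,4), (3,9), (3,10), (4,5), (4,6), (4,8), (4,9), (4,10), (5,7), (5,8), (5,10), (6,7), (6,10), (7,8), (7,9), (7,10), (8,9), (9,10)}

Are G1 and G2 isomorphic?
Yes, isomorphic

The graphs are isomorphic.
One valid mapping φ: V(G1) → V(G2): 0→4, 1→6, 2→7, 3→0, 4→8, 5→2, 6→5, 7→10, 8→9, 9→1, 10→3

Verify φ preserves adjacency — for each edge of G1, its image is an edge of G2:
  (0,1) → (φ(0),φ(1)) = (4,6) ∈ E(G2) ✓
  (0,3) → (φ(0),φ(3)) = (0,4) ∈ E(G2) ✓
  (0,4) → (φ(0),φ(4)) = (4,8) ∈ E(G2) ✓
  (0,6) → (φ(0),φ(6)) = (4,5) ∈ E(G2) ✓
  (0,7) → (φ(0),φ(7)) = (4,10) ∈ E(G2) ✓
  (0,8) → (φ(0),φ(8)) = (4,9) ∈ E(G2) ✓
  (0,9) → (φ(0),φ(9)) = (1,4) ∈ E(G2) ✓
  (0,10) → (φ(0),φ(10)) = (3,4) ∈ E(G2) ✓
  (1,2) → (φ(1),φ(2)) = (6,7) ∈ E(G2) ✓
  (1,3) → (φ(1),φ(3)) = (0,6) ∈ E(G2) ✓
  (1,7) → (φ(1),φ(7)) = (6,10) ∈ E(G2) ✓
  (1,9) → (φ(1),φ(9)) = (1,6) ∈ E(G2) ✓
  (2,3) → (φ(2),φ(3)) = (0,7) ∈ E(G2) ✓
  (2,4) → (φ(2),φ(4)) = (7,8) ∈ E(G2) ✓
  (2,6) → (φ(2),φ(6)) = (5,7) ∈ E(G2) ✓
  (2,7) → (φ(2),φ(7)) = (7,10) ∈ E(G2) ✓
  (2,8) → (φ(2),φ(8)) = (7,9) ∈ E(G2) ✓
  (3,4) → (φ(3),φ(4)) = (0,8) ∈ E(G2) ✓
  (3,7) → (φ(3),φ(7)) = (0,10) ∈ E(G2) ✓
  (4,5) → (φ(4),φ(5)) = (2,8) ∈ E(G2) ✓
  (4,6) → (φ(4),φ(6)) = (5,8) ∈ E(G2) ✓
  (4,8) → (φ(4),φ(8)) = (8,9) ∈ E(G2) ✓
  (4,9) → (φ(4),φ(9)) = (1,8) ∈ E(G2) ✓
  (5,7) → (φ(5),φ(7)) = (2,10) ∈ E(G2) ✓
  (5,9) → (φ(5),φ(9)) = (1,2) ∈ E(G2) ✓
  (5,10) → (φ(5),φ(10)) = (2,3) ∈ E(G2) ✓
  (6,7) → (φ(6),φ(7)) = (5,10) ∈ E(G2) ✓
  (7,8) → (φ(7),φ(8)) = (9,10) ∈ E(G2) ✓
  (7,10) → (φ(7),φ(10)) = (3,10) ∈ E(G2) ✓
  (8,10) → (φ(8),φ(10)) = (3,9) ∈ E(G2) ✓
  (9,10) → (φ(9),φ(10)) = (1,3) ∈ E(G2) ✓
All 31 edges of G1 map to edges of G2, and |E(G1)| = |E(G2)| = 31, so φ is a bijection on edges as well as vertices. Hence G1 ≅ G2.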